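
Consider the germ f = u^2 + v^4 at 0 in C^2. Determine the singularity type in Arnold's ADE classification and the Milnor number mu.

The Hessian of f at 0 is [[2, 0], [0, 0]] with rank 1, so corank 1. A Groebner basis of the Jacobian ideal J(f) in C{u,v} is {v^3, u}; counting standard monomials gives mu = 3. Corank 1: A-series; mu = 3 gives A_3.

Type A3, Milnor number mu = 3.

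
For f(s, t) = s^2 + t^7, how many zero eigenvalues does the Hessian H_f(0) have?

The Hessian at 0 is [[2, 0], [0, 0]] of rank 1; hence corank 1.

1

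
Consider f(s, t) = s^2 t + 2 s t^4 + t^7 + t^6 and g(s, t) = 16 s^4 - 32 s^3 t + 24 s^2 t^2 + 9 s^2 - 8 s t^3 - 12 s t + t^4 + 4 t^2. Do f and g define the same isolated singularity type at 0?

No.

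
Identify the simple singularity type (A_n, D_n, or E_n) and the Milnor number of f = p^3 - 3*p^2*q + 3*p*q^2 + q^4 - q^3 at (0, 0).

The Hessian of f at 0 is [[0, 0], [0, 0]] with rank 0, so corank 2. A Groebner basis of the Jacobian ideal J(f) in C{p,q} is {q^3, p^2 - 2*p*q + q^2}; counting standard monomials gives mu = 6. Corank 2; j^3 = (p - q)^3 is a perfect cube, so E-series; the 4-jet and mu = 6 give E_6.

Type E6, Milnor number mu = 6.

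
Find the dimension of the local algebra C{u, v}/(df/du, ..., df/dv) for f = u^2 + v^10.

9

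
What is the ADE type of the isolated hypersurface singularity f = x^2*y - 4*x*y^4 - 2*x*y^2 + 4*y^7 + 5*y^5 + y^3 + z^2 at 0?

The Hessian of f at 0 has rank 1. Corank 2; j^3 = y*(x - y)^2 has shape L^2 M (L != M), so D-series; mu = 6 gives D_6.

D_6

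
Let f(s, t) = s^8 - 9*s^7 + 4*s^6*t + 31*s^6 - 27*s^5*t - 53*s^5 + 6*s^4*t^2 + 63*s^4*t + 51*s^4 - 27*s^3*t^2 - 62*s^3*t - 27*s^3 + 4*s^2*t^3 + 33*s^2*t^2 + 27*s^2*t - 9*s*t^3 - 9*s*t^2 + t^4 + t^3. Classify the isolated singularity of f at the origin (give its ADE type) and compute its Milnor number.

Type E_{7}, Milnor number mu = 7.

The Hessian of f at 0 has rank 0. Corank 2; j^3 = -(3*s - t)^3 is a perfect cube, so E-series; the 4-jet and mu = 7 give E_7.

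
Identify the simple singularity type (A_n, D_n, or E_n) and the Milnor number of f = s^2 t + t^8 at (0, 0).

The Hessian of f at 0 has rank 0. Corank 2; j^3 = s^2*t has shape L^2 M (L != M), so D-series; mu = 9 gives D_9.

Type D_{9}, Milnor number mu = 9.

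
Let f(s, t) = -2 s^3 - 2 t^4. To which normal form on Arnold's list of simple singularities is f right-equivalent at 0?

The Hessian of f at 0 has rank 0. Corank 2; j^3 = -2*s^3 is a perfect cube, so E-series; the 4-jet and mu = 6 give E_6.

E6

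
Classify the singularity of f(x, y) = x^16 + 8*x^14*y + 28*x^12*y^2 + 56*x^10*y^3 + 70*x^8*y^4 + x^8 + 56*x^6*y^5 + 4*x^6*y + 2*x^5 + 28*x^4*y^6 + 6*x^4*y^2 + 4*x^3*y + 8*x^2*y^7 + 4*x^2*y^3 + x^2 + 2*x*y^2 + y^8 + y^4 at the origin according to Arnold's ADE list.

A7

The Hessian of f at 0 is [[2, 0], [0, 0]] with rank 1, so corank 1. A Groebner basis of the Jacobian ideal J(f) in C{x,y} is {-x^2 + y^4, x^3 - x*y/2 - y^3/2, x^2*y + x/2 + y^2/2, x^2 + x*y^2}; counting standard monomials gives mu = 7. Corank 1: A-series; mu = 7 gives A_7.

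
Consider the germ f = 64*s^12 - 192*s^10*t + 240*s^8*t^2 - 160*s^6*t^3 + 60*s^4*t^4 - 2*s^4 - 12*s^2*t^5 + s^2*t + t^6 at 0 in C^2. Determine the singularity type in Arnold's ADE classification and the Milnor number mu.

The Hessian of f at 0 has rank 0. Corank 2; j^3 = s^2*t has shape L^2 M (L != M), so D-series; mu = 7 gives D_7.

Type D_{7}, Milnor number mu = 7.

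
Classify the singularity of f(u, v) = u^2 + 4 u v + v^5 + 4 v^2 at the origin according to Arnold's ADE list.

The Hessian of f at 0 has rank 1. Corank 1: A-series; mu = 4 gives A_4.

A_4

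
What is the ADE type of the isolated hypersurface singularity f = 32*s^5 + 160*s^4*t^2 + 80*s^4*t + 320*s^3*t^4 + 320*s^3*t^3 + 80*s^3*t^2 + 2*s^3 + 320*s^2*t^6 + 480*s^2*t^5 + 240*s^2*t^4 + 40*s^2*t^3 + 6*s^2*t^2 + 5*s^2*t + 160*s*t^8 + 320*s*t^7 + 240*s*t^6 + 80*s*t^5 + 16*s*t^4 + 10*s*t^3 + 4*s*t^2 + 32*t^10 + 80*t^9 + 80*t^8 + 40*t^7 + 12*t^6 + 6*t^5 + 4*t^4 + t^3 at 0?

D_6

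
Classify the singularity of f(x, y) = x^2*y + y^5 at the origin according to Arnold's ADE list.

D_6

The Hessian of f at 0 has rank 0. Corank 2; j^3 = x^2*y has shape L^2 M (L != M), so D-series; mu = 6 gives D_6.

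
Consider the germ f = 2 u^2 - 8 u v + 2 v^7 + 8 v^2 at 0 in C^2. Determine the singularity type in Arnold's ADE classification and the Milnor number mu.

The Hessian of f at 0 has rank 1. Corank 1: A-series; mu = 6 gives A_6.

Type A6, Milnor number mu = 6.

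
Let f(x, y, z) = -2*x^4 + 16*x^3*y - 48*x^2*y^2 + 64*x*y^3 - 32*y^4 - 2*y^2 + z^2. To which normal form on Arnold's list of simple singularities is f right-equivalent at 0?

A_{3}

The Hessian of f at 0 is [[0, 0, 0], [0, -4, 0], [0, 0, 2]] with rank 2, so corank 1. A Groebner basis of the Jacobian ideal J(f) in C{x,y,z} is {x^3, y, z}; counting standard monomials gives mu = 3. Corank 1: A-series; mu = 3 gives A_3.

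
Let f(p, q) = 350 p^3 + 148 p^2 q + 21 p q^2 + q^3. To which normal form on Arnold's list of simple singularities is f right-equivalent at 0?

D_{4}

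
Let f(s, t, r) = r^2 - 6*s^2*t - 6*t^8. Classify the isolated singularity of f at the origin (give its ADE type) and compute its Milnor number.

Type D9, Milnor number mu = 9.

The Hessian of f at 0 has rank 1. Corank 2; j^3 = -6*s^2*t has shape L^2 M (L != M), so D-series; mu = 9 gives D_9.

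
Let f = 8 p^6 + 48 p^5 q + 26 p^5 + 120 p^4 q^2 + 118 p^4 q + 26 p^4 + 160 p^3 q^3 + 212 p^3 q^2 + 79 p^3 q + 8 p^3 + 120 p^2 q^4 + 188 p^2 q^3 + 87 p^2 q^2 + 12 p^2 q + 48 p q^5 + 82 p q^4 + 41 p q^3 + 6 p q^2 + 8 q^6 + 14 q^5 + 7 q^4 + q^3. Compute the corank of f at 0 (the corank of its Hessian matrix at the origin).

2

The Hessian at 0 is [[0, 0], [0, 0]] of rank 0; hence corank 2.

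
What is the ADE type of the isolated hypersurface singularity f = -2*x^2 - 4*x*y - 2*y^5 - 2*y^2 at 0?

A_{4}

The Hessian of f at 0 has rank 1. Corank 1: A-series; mu = 4 gives A_4.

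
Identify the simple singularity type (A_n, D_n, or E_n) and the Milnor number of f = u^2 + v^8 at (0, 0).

Type A_7, Milnor number mu = 7.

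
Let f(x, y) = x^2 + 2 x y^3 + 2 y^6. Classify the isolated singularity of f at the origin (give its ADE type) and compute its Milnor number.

Type A5, Milnor number mu = 5.

The Hessian of f at 0 is [[2, 0], [0, 0]] with rank 1, so corank 1. A Groebner basis of the Jacobian ideal J(f) in C{x,y} is {x*y^2, x + y^3, x^2}; counting standard monomials gives mu = 5. Corank 1: A-series; mu = 5 gives A_5.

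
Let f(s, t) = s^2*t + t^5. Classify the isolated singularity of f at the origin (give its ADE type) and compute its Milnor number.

The Hessian of f at 0 has rank 0. Corank 2; j^3 = s^2*t has shape L^2 M (L != M), so D-series; mu = 6 gives D_6.

Type D6, Milnor number mu = 6.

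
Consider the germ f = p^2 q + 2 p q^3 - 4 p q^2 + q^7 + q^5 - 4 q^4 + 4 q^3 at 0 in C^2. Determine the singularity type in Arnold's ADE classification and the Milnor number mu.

Type D_{8}, Milnor number mu = 8.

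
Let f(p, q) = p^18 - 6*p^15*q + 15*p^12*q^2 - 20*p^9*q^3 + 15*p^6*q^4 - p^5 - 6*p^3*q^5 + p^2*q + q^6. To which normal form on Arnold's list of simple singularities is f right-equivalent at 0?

D_7

The Hessian of f at 0 has rank 0. Corank 2; j^3 = p^2*q has shape L^2 M (L != M), so D-series; mu = 7 gives D_7.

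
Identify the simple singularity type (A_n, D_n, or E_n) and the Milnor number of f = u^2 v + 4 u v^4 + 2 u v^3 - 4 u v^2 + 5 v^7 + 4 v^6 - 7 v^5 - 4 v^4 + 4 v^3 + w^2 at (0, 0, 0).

The Hessian of f at 0 has rank 1. Corank 2; j^3 = v*(u - 2*v)^2 has shape L^2 M (L != M), so D-series; mu = 8 gives D_8.

Type D_{8}, Milnor number mu = 8.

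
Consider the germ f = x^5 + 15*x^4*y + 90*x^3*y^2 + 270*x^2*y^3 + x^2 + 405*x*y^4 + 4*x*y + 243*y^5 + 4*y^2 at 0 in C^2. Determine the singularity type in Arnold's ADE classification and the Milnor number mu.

Type A_{4}, Milnor number mu = 4.

The Hessian of f at 0 has rank 1. Corank 1: A-series; mu = 4 gives A_4.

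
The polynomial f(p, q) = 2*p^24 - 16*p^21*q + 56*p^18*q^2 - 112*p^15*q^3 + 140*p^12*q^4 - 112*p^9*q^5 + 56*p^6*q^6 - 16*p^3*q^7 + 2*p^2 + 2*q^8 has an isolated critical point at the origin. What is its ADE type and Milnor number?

Type A_{7}, Milnor number mu = 7.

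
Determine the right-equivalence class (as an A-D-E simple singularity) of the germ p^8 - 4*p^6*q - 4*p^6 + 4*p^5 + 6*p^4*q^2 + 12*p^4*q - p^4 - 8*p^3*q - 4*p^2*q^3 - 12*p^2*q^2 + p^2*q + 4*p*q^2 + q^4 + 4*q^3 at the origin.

D_{5}

The Hessian of f at 0 has rank 0. Corank 2; j^3 = q*(p + 2*q)^2 has shape L^2 M (L != M), so D-series; mu = 5 gives D_5.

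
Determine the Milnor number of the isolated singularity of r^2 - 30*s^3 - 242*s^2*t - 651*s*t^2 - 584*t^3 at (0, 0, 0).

4

The Hessian of f at 0 has rank 1. Corank 2; j^3 = -(3*s + 8*t)*(10*s^2 + 54*s*t + 73*t^2) splits into three distinct lines over C (the quadratic factor has nonzero discriminant), so D_4.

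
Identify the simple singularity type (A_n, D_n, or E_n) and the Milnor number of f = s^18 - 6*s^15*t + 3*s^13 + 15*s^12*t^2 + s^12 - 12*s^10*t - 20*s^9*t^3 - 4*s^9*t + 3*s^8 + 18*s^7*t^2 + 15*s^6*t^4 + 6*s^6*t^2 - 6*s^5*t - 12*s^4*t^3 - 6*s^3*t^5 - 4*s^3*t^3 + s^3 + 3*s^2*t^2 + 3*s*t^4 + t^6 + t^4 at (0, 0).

The Hessian of f at 0 has rank 0. Corank 2; j^3 = s^3 is a perfect cube, so E-series; the 4-jet and mu = 6 give E_6.

Type E_{6}, Milnor number mu = 6.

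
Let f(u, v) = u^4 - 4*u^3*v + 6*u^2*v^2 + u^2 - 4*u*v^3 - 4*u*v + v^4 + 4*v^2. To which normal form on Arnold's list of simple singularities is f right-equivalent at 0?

A3

The Hessian of f at 0 is [[2, -4], [-4, 8]] with rank 1, so corank 1. A Groebner basis of the Jacobian ideal J(f) in C{u,v} is {v^3, u - 2*v}; counting standard monomials gives mu = 3. Corank 1: A-series; mu = 3 gives A_3.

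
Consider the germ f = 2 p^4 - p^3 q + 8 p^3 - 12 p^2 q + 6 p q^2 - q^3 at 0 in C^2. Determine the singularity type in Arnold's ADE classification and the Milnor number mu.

Type E_7, Milnor number mu = 7.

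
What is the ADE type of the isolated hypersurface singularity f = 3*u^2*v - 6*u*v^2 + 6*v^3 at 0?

D_{4}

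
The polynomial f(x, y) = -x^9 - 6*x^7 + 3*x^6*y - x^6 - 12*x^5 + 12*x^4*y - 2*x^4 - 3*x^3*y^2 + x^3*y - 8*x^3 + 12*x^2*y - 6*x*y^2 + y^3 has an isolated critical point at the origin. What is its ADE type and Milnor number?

Type E_7, Milnor number mu = 7.

The Hessian of f at 0 is [[0, 0], [0, 0]] with rank 0, so corank 2. A Groebner basis of the Jacobian ideal J(f) in C{x,y} is {768*x^2 - 768*x*y + y^4 + 8*y^3 + 192*y^2, x^3 + 12*x^2 - 12*x*y + 3*y^2, x^2*y + 24*x^2 - 24*x*y + 6*y^2, 32*x^2 + x*y^2 - 32*x*y - y^3/6 + 8*y^2}; counting standard monomials gives mu = 7. Corank 2; j^3 = -(2*x - y)^3 is a perfect cube, so E-series; the 4-jet and mu = 7 give E_7.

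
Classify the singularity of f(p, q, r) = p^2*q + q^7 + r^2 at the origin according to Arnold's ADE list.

D_8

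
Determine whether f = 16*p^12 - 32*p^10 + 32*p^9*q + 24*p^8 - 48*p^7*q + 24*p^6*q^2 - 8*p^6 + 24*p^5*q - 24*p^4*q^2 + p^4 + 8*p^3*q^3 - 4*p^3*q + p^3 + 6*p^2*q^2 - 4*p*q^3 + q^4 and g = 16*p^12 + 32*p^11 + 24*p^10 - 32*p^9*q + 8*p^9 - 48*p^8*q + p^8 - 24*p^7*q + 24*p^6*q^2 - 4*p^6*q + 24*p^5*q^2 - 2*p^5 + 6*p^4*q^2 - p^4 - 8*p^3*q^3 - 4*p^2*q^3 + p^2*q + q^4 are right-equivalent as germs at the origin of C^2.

The Hessian of f at 0 has rank 0. Corank 2; j^3 = p^3 is a perfect cube, so E-series; the 4-jet and mu = 6 give E_6. The Hessian of g at 0 has rank 0. Corank 2; j^3 = p^2*q has shape L^2 M (L != M), so D-series; mu = 5 gives D_5. f is E_6 but g is D_5, hence not right-equivalent.

No.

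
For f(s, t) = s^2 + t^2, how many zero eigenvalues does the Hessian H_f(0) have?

Hessian at 0 has rank 2.

0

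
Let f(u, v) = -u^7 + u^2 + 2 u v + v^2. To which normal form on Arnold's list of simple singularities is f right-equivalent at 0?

The Hessian of f at 0 has rank 1. Corank 1: A-series; mu = 6 gives A_6.

A_6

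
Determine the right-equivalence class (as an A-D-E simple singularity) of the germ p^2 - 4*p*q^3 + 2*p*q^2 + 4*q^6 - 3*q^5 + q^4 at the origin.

The Hessian of f at 0 is [[2, 0], [0, 0]] with rank 1, so corank 1. A Groebner basis of the Jacobian ideal J(f) in C{p,q} is {-p/2 + q^3 - q^2/2, p^2, p*q + p/2 + q^2/2}; counting standard monomials gives mu = 4. Corank 1: A-series; mu = 4 gives A_4.

A_4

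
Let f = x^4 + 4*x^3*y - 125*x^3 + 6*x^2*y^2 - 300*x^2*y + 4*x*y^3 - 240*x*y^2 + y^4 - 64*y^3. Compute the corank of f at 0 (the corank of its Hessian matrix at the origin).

The Hessian at 0 is [[0, 0], [0, 0]] of rank 0; hence corank 2.

2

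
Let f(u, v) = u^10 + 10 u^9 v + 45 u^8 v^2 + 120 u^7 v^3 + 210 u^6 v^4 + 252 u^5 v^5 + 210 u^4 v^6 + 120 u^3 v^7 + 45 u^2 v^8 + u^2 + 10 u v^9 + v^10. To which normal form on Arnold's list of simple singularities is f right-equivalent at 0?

A_{9}

The Hessian of f at 0 has rank 1. Corank 1: A-series; mu = 9 gives A_9.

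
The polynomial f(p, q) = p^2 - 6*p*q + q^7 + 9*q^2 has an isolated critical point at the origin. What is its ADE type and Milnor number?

Type A_6, Milnor number mu = 6.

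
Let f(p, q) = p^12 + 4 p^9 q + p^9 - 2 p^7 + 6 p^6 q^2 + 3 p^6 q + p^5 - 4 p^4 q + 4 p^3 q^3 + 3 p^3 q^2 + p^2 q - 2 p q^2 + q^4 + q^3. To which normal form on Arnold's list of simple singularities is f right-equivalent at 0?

D_5

The Hessian of f at 0 has rank 0. Corank 2; j^3 = q*(p - q)^2 has shape L^2 M (L != M), so D-series; mu = 5 gives D_5.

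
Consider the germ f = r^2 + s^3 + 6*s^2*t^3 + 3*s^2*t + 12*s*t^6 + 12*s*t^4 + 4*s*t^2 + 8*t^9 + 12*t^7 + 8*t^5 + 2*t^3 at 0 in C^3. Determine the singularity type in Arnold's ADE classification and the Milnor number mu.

Type D_{4}, Milnor number mu = 4.

The Hessian of f at 0 has rank 1. Corank 2; j^3 = (s + t)*(s^2 + 2*s*t + 2*t^2) splits into three distinct lines over C (the quadratic factor has nonzero discriminant), so D_4.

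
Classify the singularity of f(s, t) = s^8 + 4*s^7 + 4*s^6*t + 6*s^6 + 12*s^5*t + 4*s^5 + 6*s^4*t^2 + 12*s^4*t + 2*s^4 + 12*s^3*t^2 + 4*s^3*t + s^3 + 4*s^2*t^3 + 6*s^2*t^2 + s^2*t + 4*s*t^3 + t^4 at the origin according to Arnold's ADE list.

D_{5}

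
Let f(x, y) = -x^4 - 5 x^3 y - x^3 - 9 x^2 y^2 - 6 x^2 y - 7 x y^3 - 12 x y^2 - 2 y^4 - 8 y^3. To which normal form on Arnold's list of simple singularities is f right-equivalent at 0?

The Hessian of f at 0 has rank 0. Corank 2; j^3 = -(x + 2*y)^3 is a perfect cube, so E-series; the 4-jet and mu = 7 give E_7.

E_7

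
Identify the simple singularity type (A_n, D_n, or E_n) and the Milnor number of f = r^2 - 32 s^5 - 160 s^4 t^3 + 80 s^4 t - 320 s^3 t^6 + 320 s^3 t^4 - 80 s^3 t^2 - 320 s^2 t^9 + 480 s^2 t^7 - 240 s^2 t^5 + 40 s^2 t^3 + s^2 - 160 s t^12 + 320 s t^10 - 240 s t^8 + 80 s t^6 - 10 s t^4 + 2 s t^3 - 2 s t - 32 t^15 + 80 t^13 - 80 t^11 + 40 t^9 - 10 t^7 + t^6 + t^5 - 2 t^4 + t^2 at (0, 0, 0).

Type A_4, Milnor number mu = 4.

The Hessian of f at 0 is [[2, -2, 0], [-2, 2, 0], [0, 0, 2]] with rank 2, so corank 1. A Groebner basis of the Jacobian ideal J(f) in C{s,t,r} is {s + t^3 - t, s^2 - t^2, s*t - t^2, r}; counting standard monomials gives mu = 4. Corank 1: A-series; mu = 4 gives A_4.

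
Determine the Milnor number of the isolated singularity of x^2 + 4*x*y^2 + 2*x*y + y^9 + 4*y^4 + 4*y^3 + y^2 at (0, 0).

The Hessian of f at 0 has rank 1. Corank 1: A-series; mu = 8 gives A_8.

8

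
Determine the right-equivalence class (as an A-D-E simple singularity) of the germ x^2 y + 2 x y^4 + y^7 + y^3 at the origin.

D_4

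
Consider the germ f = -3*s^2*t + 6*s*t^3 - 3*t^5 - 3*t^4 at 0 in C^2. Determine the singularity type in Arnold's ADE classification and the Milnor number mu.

The Hessian of f at 0 has rank 0. Corank 2; j^3 = -3*s^2*t has shape L^2 M (L != M), so D-series; mu = 5 gives D_5.

Type D_{5}, Milnor number mu = 5.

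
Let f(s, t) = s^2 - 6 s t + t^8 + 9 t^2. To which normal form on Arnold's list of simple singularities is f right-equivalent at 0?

The Hessian of f at 0 has rank 1. Corank 1: A-series; mu = 7 gives A_7.

A7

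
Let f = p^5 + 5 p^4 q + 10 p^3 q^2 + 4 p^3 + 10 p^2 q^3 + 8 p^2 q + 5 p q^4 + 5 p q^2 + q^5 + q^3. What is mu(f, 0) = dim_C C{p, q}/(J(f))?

6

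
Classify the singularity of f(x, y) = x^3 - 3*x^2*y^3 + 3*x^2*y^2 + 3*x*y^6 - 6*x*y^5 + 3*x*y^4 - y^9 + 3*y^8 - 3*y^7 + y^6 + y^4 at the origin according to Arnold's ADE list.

E_{6}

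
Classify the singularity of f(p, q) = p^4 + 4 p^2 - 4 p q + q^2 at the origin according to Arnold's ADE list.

A_{3}

The Hessian of f at 0 has rank 1. Corank 1: A-series; mu = 3 gives A_3.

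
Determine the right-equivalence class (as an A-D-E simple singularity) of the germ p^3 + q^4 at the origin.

The Hessian of f at 0 has rank 0. Corank 2; j^3 = p^3 is a perfect cube, so E-series; the 4-jet and mu = 6 give E_6.

E6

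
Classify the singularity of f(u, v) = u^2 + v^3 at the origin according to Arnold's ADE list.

A_{2}

The Hessian of f at 0 has rank 1. Corank 1: A-series; mu = 2 gives A_2.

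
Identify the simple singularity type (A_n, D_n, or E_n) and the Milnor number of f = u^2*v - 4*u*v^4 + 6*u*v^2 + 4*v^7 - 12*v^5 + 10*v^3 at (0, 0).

Type D_4, Milnor number mu = 4.

The Hessian of f at 0 has rank 0. Corank 2; j^3 = v*(u^2 + 6*u*v + 10*v^2) splits into three distinct lines over C (the quadratic factor has nonzero discriminant), so D_4.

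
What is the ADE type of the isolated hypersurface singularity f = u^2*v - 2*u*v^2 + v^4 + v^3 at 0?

D_{5}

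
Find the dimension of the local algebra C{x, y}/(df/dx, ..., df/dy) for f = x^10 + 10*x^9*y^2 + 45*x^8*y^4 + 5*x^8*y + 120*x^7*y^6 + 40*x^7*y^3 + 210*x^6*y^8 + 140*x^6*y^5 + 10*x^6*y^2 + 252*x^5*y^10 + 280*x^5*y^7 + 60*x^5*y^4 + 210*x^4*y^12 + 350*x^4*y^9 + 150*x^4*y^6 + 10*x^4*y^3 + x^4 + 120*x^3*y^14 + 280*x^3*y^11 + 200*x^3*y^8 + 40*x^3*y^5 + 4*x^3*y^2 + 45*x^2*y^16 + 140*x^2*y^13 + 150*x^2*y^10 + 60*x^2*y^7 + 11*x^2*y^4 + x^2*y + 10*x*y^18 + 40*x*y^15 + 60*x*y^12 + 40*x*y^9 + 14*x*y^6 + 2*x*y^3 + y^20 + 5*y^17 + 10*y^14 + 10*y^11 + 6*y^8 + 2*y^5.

6

The Hessian of f at 0 is [[0, 0], [0, 0]] with rank 0, so corank 2. A Groebner basis of the Jacobian ideal J(f) in C{x,y} is {x^3, x^2*y, -x^2/4 + x*y^2, x*y + y^3}; counting standard monomials gives mu = 6. Corank 2; j^3 = x^2*y has shape L^2 M (L != M), so D-series; mu = 6 gives D_6.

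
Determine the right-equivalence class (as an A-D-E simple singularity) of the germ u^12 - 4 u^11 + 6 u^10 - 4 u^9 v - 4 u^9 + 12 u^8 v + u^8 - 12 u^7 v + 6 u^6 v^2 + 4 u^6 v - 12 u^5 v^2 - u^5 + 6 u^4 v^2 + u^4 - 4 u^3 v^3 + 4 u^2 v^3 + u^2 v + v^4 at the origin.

D_5

The Hessian of f at 0 has rank 0. Corank 2; j^3 = u^2*v has shape L^2 M (L != M), so D-series; mu = 5 gives D_5.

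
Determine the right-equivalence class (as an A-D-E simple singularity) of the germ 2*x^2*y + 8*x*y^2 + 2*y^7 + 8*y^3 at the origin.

D_8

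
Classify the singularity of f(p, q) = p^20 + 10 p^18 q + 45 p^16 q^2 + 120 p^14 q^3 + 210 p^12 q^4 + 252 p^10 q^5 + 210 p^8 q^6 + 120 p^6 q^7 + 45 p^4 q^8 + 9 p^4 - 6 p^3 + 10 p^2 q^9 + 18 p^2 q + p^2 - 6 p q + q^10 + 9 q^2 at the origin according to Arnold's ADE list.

A_9

The Hessian of f at 0 is [[2, -6], [-6, 18]] with rank 1, so corank 1. A Groebner basis of the Jacobian ideal J(f) in C{p,q} is {p*q^4 - 10*p*q^3/9 + 5*p*q^2/27 - 7*p*q/729 + p/6561 + 4*q^4/3 - 10*q^3/27 + 2*q^2/81 - q/2187, -10*p*q^3/9 + 2*p*q^2/9 - p*q/81 + 4*p/19683 + q^5 + 10*q^4/9 - 35*q^3/81 + 23*q^2/729 - 4*q/6561, p^2 - p/3 + q}; counting standard monomials gives mu = 9. Corank 1: A-series; mu = 9 gives A_9.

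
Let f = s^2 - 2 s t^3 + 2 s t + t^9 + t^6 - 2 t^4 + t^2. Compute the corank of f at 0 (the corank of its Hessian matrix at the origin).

1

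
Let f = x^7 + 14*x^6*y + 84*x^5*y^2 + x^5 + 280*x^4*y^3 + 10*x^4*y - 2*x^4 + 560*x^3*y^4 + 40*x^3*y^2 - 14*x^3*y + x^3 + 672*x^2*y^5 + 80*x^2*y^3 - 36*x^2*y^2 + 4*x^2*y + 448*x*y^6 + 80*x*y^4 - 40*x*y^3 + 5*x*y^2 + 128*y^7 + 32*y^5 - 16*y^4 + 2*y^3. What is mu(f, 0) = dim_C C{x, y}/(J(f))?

8

The Hessian of f at 0 has rank 0. Corank 2; j^3 = (x + y)^2*(x + 2*y) has shape L^2 M (L != M), so D-series; mu = 8 gives D_8.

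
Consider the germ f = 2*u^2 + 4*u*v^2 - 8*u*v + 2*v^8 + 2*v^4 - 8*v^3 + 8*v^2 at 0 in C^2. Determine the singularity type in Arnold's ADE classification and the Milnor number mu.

Type A_7, Milnor number mu = 7.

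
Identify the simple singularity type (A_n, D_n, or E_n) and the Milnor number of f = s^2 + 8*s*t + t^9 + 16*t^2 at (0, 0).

The Hessian of f at 0 is [[2, 8], [8, 32]] with rank 1, so corank 1. A Groebner basis of the Jacobian ideal J(f) in C{s,t} is {t^8, s + 4*t}; counting standard monomials gives mu = 8. Corank 1: A-series; mu = 8 gives A_8.

Type A8, Milnor number mu = 8.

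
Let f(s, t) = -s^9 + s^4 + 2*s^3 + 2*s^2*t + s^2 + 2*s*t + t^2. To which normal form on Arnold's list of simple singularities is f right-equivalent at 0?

A8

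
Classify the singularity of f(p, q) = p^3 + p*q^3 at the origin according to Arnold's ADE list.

E_{7}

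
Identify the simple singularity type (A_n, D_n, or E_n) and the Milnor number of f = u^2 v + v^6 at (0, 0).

The Hessian of f at 0 has rank 0. Corank 2; j^3 = u^2*v has shape L^2 M (L != M), so D-series; mu = 7 gives D_7.

Type D_{7}, Milnor number mu = 7.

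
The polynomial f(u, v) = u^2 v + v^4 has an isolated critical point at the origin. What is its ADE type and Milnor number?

Type D5, Milnor number mu = 5.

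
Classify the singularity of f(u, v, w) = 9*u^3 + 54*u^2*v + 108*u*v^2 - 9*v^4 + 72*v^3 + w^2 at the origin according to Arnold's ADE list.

The Hessian of f at 0 has rank 1. Corank 2; j^3 = 9*(u + 2*v)^3 is a perfect cube, so E-series; the 4-jet and mu = 6 give E_6.

E6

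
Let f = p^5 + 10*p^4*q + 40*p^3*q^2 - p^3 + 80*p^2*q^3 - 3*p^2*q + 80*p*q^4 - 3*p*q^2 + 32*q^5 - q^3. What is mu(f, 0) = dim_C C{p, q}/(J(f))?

8

The Hessian of f at 0 has rank 0. Corank 2; j^3 = -(p + q)^3 is a perfect cube, so E-series; the 5-jet and mu = 8 give E_8.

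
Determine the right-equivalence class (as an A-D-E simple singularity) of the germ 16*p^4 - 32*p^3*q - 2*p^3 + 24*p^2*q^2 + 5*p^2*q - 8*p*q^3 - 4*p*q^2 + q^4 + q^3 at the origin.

D5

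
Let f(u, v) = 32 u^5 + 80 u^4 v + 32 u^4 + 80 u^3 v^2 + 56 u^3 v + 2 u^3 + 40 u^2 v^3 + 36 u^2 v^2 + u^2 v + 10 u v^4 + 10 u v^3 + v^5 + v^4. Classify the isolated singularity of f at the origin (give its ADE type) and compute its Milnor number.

The Hessian of f at 0 has rank 0. Corank 2; j^3 = u^2*(2*u + v) has shape L^2 M (L != M), so D-series; mu = 5 gives D_5.

Type D_5, Milnor number mu = 5.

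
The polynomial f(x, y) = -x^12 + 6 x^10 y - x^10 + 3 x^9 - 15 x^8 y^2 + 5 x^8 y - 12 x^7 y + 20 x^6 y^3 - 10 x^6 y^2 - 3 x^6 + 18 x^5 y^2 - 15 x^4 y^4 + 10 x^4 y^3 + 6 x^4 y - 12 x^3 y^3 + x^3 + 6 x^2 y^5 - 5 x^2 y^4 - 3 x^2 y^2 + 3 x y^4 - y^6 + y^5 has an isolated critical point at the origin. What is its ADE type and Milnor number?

Type E8, Milnor number mu = 8.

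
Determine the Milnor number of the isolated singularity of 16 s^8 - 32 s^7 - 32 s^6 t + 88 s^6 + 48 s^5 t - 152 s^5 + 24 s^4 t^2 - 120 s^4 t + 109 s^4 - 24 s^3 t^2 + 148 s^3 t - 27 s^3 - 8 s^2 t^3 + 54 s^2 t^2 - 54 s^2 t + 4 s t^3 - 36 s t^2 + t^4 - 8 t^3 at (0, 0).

The Hessian of f at 0 is [[0, 0], [0, 0]] with rank 0, so corank 2. A Groebner basis of the Jacobian ideal J(f) in C{s,t} is {s^3 - 27*s^2/8 - 9*s*t/2 - 3*t^2/2, s^2*t + 9*s^2/2 + 6*s*t + 2*t^2, -189*s^2/32 + s*t^2 - 63*s*t/8 - 21*t^2/8, 243*s^2/32 + 81*s*t/8 + t^3 + 27*t^2/8}; counting standard monomials gives mu = 6. Corank 2; j^3 = -(3*s + 2*t)^3 is a perfect cube, so E-series; the 4-jet and mu = 6 give E_6.

6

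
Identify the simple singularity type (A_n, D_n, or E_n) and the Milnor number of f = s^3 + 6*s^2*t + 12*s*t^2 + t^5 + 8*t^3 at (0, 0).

The Hessian of f at 0 has rank 0. Corank 2; j^3 = (s + 2*t)^3 is a perfect cube, so E-series; the 5-jet and mu = 8 give E_8.

Type E_8, Milnor number mu = 8.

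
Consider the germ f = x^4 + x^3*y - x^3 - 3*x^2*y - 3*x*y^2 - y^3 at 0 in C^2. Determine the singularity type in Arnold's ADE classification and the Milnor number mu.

The Hessian of f at 0 is [[0, 0], [0, 0]] with rank 0, so corank 2. A Groebner basis of the Jacobian ideal J(f) in C{x,y} is {3*x^2 + 6*x*y + y^4 + y^3 + 3*y^2, x^3 - 3*x^2 - 6*x*y - 3*y^2, x^2*y + 3*x^2 + 6*x*y + 3*y^2, -2*x^2 + x*y^2 - 4*x*y + y^3/3 - 2*y^2}; counting standard monomials gives mu = 7. Corank 2; j^3 = -(x + y)^3 is a perfect cube, so E-series; the 4-jet and mu = 7 give E_7.

Type E7, Milnor number mu = 7.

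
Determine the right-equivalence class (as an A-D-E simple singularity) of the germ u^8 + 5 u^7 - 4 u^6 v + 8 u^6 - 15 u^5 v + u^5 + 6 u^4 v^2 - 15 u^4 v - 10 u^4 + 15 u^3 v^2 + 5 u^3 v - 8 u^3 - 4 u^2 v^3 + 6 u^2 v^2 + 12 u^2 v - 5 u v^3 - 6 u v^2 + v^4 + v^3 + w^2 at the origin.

The Hessian of f at 0 has rank 1. Corank 2; j^3 = -(2*u - v)^3 is a perfect cube, so E-series; the 4-jet and mu = 7 give E_7.

E7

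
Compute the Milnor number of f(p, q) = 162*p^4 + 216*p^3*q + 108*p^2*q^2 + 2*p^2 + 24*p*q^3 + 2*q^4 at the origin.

The Hessian of f at 0 has rank 1. Corank 1: A-series; mu = 3 gives A_3.

3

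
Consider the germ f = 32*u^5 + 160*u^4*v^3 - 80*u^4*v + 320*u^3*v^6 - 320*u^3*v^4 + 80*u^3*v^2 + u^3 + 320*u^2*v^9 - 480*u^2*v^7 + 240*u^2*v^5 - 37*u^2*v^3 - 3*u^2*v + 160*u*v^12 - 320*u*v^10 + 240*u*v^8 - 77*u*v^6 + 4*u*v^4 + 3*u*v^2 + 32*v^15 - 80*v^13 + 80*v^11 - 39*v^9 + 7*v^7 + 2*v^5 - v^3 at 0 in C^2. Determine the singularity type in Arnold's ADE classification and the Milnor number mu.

The Hessian of f at 0 has rank 0. Corank 2; j^3 = (u - v)^3 is a perfect cube, so E-series; the 5-jet and mu = 8 give E_8.

Type E_8, Milnor number mu = 8.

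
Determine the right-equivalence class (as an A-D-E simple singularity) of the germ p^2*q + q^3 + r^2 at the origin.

D_4

The Hessian of f at 0 is [[0, 0, 0], [0, 0, 0], [0, 0, 2]] with rank 1, so corank 2. A Groebner basis of the Jacobian ideal J(f) in C{p,q,r} is {q^3, p^2 + 3*q^2, p*q, r}; counting standard monomials gives mu = 4. Corank 2; j^3 = q*(p^2 + q^2) splits into three distinct lines over C (the quadratic factor has nonzero discriminant), so D_4.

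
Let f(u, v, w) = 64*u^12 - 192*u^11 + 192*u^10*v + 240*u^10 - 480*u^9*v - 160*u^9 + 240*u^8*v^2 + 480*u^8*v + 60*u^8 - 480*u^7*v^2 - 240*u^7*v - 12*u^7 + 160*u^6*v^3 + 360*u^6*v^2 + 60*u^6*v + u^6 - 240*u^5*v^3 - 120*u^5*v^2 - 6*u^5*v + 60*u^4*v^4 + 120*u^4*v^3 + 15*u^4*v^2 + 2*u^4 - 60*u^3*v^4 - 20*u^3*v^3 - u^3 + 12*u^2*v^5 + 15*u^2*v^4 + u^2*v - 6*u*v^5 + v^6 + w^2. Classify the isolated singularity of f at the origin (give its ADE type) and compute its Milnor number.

The Hessian of f at 0 has rank 1. Corank 2; j^3 = -u^2*(u - v) has shape L^2 M (L != M), so D-series; mu = 7 gives D_7.

Type D_7, Milnor number mu = 7.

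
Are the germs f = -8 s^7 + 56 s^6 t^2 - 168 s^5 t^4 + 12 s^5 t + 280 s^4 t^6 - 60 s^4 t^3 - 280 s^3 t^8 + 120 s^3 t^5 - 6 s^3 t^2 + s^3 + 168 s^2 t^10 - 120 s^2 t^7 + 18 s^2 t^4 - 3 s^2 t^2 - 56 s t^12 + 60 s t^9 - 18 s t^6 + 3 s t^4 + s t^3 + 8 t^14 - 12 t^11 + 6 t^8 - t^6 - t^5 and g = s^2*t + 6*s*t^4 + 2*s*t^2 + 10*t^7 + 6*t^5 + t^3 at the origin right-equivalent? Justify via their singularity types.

No.

The Hessian of f at 0 is [[0, 0], [0, 0]] with rank 0, so corank 2. A Groebner basis of the Jacobian ideal J(f) in C{s,t} is {-s^2 + t^4 - t^3/3, s^3, s^2*t + s^2/3 + t^3/9, -s^2 + s*t^2 - t^3/3}; counting standard monomials gives mu = 7. Corank 2; j^3 = s^3 is a perfect cube, so E-series; the 4-jet and mu = 7 give E_7. The Hessian of g at 0 is [[0, 0], [0, 0]] with rank 0, so corank 2. A Groebner basis of the Jacobian ideal J(g) in C{s,t} is {3*s^2/2 + s*t^3 + 8*s*t/3 + 7*t^2/6, s*t/3 + t^4 + t^2/3, s^3 - 3*s*t^2 - 2*t^3, s^2*t + 2*s*t^2 + t^3}; counting standard monomials gives mu = 8. Corank 2; j^3 = t*(s + t)^2 has shape L^2 M (L != M), so D-series; mu = 8 gives D_8. f is E_7 but g is D_8, hence not right-equivalent.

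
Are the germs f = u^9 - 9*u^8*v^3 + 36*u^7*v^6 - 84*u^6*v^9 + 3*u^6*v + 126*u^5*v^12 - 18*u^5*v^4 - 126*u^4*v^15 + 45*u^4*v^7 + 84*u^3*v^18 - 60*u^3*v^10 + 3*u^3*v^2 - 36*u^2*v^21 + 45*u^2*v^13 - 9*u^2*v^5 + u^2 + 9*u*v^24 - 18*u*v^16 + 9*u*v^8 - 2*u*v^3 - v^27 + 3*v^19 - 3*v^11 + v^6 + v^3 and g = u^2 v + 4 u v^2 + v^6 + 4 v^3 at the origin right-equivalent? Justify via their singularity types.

No.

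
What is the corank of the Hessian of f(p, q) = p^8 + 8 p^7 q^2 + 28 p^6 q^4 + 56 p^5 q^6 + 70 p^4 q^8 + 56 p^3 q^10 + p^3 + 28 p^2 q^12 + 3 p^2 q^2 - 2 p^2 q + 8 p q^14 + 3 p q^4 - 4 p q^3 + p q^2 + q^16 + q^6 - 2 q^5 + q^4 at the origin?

2

Hessian at 0 has rank 0.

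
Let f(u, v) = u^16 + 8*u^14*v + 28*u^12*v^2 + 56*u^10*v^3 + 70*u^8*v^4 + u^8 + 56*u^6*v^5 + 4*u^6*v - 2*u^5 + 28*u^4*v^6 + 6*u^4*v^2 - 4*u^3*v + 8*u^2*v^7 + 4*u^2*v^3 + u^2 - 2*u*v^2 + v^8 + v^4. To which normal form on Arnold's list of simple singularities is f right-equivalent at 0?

The Hessian of f at 0 is [[2, 0], [0, 0]] with rank 1, so corank 1. A Groebner basis of the Jacobian ideal J(f) in C{u,v} is {-u^2 + v^4, u^3 - u*v/2 + v^3/2, u^2*v - u/2 + v^2/2, -u^2 + u*v^2}; counting standard monomials gives mu = 7. Corank 1: A-series; mu = 7 gives A_7.

A7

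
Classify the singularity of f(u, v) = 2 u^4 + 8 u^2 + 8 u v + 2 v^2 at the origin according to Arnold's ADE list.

A3

The Hessian of f at 0 has rank 1. Corank 1: A-series; mu = 3 gives A_3.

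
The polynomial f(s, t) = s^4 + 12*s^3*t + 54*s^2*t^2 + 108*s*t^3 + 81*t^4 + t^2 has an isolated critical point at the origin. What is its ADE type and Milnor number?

Type A_{3}, Milnor number mu = 3.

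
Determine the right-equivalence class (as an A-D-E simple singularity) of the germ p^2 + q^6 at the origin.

A_5

The Hessian of f at 0 has rank 1. Corank 1: A-series; mu = 5 gives A_5.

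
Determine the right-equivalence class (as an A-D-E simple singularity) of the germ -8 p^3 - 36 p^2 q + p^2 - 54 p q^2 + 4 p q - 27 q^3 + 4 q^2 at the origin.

A2

The Hessian of f at 0 is [[2, 4], [4, 8]] with rank 1, so corank 1. A Groebner basis of the Jacobian ideal J(f) in C{p,q} is {q^2, p + 2*q}; counting standard monomials gives mu = 2. Corank 1: A-series; mu = 2 gives A_2.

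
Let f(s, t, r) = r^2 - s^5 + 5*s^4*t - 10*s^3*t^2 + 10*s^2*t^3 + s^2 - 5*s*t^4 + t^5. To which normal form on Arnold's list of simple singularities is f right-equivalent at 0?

The Hessian of f at 0 is [[2, 0, 0], [0, 0, 0], [0, 0, 2]] with rank 2, so corank 1. A Groebner basis of the Jacobian ideal J(f) in C{s,t,r} is {t^4, s, r}; counting standard monomials gives mu = 4. Corank 1: A-series; mu = 4 gives A_4.

A_{4}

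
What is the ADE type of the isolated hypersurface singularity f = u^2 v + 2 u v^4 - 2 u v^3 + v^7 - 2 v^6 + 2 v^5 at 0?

The Hessian of f at 0 has rank 0. Corank 2; j^3 = u^2*v has shape L^2 M (L != M), so D-series; mu = 6 gives D_6.

D6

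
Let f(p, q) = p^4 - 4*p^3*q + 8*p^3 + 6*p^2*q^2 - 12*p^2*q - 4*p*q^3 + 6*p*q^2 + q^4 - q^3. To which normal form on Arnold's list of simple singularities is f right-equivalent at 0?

E_{6}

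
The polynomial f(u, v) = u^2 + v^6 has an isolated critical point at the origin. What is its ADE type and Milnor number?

The Hessian of f at 0 has rank 1. Corank 1: A-series; mu = 5 gives A_5.

Type A_{5}, Milnor number mu = 5.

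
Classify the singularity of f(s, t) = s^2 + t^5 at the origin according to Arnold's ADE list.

A4

The Hessian of f at 0 has rank 1. Corank 1: A-series; mu = 4 gives A_4.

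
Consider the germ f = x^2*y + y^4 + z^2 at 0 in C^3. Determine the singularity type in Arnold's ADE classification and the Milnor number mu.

Type D_5, Milnor number mu = 5.

The Hessian of f at 0 is [[0, 0, 0], [0, 0, 0], [0, 0, 2]] with rank 1, so corank 2. A Groebner basis of the Jacobian ideal J(f) in C{x,y,z} is {x^3, x^2/4 + y^3, x*y, z}; counting standard monomials gives mu = 5. Corank 2; j^3 = x^2*y has shape L^2 M (L != M), so D-series; mu = 5 gives D_5.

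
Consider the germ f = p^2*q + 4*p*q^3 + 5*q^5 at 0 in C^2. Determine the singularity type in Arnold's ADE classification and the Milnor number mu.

The Hessian of f at 0 has rank 0. Corank 2; j^3 = p^2*q has shape L^2 M (L != M), so D-series; mu = 6 gives D_6.

Type D_{6}, Milnor number mu = 6.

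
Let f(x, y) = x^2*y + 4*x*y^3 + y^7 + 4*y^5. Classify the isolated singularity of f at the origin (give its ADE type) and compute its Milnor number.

Type D_8, Milnor number mu = 8.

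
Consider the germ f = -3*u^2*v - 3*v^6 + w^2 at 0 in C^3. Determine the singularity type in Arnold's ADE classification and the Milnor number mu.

Type D_{7}, Milnor number mu = 7.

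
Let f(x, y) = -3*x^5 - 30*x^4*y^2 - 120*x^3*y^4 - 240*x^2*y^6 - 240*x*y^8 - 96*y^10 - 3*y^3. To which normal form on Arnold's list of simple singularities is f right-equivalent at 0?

E8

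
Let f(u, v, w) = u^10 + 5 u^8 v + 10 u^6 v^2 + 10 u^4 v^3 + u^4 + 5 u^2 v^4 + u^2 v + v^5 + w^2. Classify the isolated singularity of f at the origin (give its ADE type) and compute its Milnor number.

Type D_6, Milnor number mu = 6.

The Hessian of f at 0 has rank 1. Corank 2; j^3 = u^2*v has shape L^2 M (L != M), so D-series; mu = 6 gives D_6.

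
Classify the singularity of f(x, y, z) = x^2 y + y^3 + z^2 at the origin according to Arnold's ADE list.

The Hessian of f at 0 is [[0, 0, 0], [0, 0, 0], [0, 0, 2]] with rank 1, so corank 2. A Groebner basis of the Jacobian ideal J(f) in C{x,y,z} is {y^3, x^2 + 3*y^2, x*y, z}; counting standard monomials gives mu = 4. Corank 2; j^3 = y*(x^2 + y^2) splits into three distinct lines over C (the quadratic factor has nonzero discriminant), so D_4.

D_{4}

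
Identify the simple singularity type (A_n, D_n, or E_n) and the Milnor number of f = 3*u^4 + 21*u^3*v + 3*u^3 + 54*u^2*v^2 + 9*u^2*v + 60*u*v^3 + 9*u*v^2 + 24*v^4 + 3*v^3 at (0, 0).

The Hessian of f at 0 is [[0, 0], [0, 0]] with rank 0, so corank 2. A Groebner basis of the Jacobian ideal J(f) in C{u,v} is {3*u^2 + 6*u*v + v^4 + v^3 + 3*v^2, u^3 + 9*u^2 + 18*u*v + 4*v^3 + 9*v^2, u^2*v - 5*u^2 - 10*u*v - 8*v^3/3 - 5*v^2, 2*u^2 + u*v^2 + 4*u*v + 5*v^3/3 + 2*v^2}; counting standard monomials gives mu = 7. Corank 2; j^3 = 3*(u + v)^3 is a perfect cube, so E-series; the 4-jet and mu = 7 give E_7.

Type E_7, Milnor number mu = 7.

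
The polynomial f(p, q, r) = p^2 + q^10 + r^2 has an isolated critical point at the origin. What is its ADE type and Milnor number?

Type A_{9}, Milnor number mu = 9.

The Hessian of f at 0 is [[2, 0, 0], [0, 0, 0], [0, 0, 2]] with rank 2, so corank 1. A Groebner basis of the Jacobian ideal J(f) in C{p,q,r} is {q^9, p, r}; counting standard monomials gives mu = 9. Corank 1: A-series; mu = 9 gives A_9.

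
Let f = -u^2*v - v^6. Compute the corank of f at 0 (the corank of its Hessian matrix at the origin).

2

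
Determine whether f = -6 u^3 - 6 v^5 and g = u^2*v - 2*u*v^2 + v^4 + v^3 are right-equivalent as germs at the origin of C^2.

No.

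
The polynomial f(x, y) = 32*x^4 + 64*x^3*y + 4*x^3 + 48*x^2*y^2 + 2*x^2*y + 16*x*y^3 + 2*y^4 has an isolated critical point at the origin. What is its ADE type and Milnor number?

Type D_5, Milnor number mu = 5.

The Hessian of f at 0 has rank 0. Corank 2; j^3 = 2*x^2*(2*x + y) has shape L^2 M (L != M), so D-series; mu = 5 gives D_5.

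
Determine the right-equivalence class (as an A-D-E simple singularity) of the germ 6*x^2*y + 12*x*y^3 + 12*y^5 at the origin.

The Hessian of f at 0 has rank 0. Corank 2; j^3 = 6*x^2*y has shape L^2 M (L != M), so D-series; mu = 6 gives D_6.

D6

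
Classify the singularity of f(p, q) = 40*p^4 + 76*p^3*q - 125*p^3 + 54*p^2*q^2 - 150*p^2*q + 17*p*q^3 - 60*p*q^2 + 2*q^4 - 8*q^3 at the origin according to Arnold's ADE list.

The Hessian of f at 0 is [[0, 0], [0, 0]] with rank 0, so corank 2. A Groebner basis of the Jacobian ideal J(f) in C{p,q} is {1171875*p^2/4 + 234375*p*q + q^4 - 125*q^3/4 + 46875*q^2, p^3 - 675*p^2/2 - 270*p*q + q^3/10 - 54*q^2, p^2*q + 2125*p^2/4 + 425*p*q - 13*q^3/60 + 85*q^2, -625*p^2 + p*q^2 - 500*p*q + 7*q^3/15 - 100*q^2}; counting standard monomials gives mu = 7. Corank 2; j^3 = -(5*p + 2*q)^3 is a perfect cube, so E-series; the 4-jet and mu = 7 give E_7.

E_7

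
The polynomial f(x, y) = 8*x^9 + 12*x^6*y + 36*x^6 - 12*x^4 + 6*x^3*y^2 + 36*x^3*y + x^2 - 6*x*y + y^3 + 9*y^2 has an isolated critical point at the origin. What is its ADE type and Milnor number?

Type A_{2}, Milnor number mu = 2.

The Hessian of f at 0 has rank 1. Corank 1: A-series; mu = 2 gives A_2.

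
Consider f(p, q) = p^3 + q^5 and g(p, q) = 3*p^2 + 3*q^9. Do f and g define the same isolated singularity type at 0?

The Hessian of f at 0 has rank 0. Corank 2; j^3 = p^3 is a perfect cube, so E-series; the 5-jet and mu = 8 give E_8. The Hessian of g at 0 has rank 1. Corank 1: A-series; mu = 8 gives A_8. f is E_8 but g is A_8, hence not right-equivalent.

No.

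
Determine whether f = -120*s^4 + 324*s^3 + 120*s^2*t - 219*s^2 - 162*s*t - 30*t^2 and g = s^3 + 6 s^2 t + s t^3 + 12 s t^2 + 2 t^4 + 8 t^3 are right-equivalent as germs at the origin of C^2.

The Hessian of f at 0 is [[-438, -162], [-162, -60]] with rank 2, so corank 0. A Groebner basis of the Jacobian ideal J(f) in C{s,t} is {s, t}; counting standard monomials gives mu = 1. Corank 0: nondegenerate Morse point, so A_1. The Hessian of g at 0 is [[0, 0], [0, 0]] with rank 0, so corank 2. A Groebner basis of the Jacobian ideal J(g) in C{s,t} is {s^3 + 6*s^2*t + 48*s^2 + 192*s*t + 192*t^2, -6*s^2 + s*t^2 - 24*s*t - 24*t^2, 3*s^2 + 12*s*t + t^3 + 12*t^2}; counting standard monomials gives mu = 7. Corank 2; j^3 = (s + 2*t)^3 is a perfect cube, so E-series; the 4-jet and mu = 7 give E_7. f is A_1 but g is E_7, hence not right-equivalent.

No.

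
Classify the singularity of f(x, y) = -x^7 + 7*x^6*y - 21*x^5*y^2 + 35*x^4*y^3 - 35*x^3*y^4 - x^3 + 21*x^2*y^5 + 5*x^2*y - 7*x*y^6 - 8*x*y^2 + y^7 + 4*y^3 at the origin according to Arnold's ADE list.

The Hessian of f at 0 has rank 0. Corank 2; j^3 = -(x - 2*y)^2*(x - y) has shape L^2 M (L != M), so D-series; mu = 8 gives D_8.

D_8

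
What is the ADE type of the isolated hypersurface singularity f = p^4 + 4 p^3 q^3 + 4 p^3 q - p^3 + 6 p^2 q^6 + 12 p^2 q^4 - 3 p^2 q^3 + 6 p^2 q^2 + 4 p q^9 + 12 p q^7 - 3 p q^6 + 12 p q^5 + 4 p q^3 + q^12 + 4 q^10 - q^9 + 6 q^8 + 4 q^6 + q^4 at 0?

The Hessian of f at 0 has rank 0. Corank 2; j^3 = -p^3 is a perfect cube, so E-series; the 4-jet and mu = 6 give E_6.

E6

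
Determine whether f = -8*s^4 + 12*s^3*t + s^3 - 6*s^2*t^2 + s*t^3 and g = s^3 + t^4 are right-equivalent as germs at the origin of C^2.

No.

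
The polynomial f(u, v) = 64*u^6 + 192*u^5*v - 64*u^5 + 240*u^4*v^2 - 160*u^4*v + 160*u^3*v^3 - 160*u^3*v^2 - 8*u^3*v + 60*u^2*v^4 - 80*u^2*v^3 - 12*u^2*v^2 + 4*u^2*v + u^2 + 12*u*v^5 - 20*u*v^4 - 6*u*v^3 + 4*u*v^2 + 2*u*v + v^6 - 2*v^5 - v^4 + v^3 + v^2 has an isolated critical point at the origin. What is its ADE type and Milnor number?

Type A_2, Milnor number mu = 2.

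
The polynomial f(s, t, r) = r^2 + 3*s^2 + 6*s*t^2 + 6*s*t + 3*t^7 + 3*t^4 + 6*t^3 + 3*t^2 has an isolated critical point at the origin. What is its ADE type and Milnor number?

Type A_6, Milnor number mu = 6.

The Hessian of f at 0 has rank 2. Corank 1: A-series; mu = 6 gives A_6.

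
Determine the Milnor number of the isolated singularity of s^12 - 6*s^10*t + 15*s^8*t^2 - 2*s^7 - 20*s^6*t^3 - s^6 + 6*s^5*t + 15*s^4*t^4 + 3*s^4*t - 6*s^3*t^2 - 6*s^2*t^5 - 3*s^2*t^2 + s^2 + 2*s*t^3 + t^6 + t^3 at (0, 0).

2

The Hessian of f at 0 has rank 1. Corank 1: A-series; mu = 2 gives A_2.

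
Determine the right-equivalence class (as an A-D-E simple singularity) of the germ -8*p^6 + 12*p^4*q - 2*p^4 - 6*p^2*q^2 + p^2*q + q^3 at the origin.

D_{4}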